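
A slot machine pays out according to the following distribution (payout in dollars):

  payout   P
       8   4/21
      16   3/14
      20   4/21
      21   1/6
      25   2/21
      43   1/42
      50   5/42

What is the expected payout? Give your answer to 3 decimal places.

$21.619

E[X] = (4/21)·8 + (3/14)·16 + (4/21)·20 + (1/6)·21 + (2/21)·25 + (1/42)·43 + (5/42)·50
     = 454/21 ≈ 21.619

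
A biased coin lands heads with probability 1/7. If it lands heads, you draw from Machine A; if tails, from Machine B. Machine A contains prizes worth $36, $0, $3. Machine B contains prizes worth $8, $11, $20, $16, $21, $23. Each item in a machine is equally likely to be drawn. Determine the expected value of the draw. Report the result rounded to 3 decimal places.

E[X | Machine A] = (36 + 0 + 3)/3 = 13
E[X | Machine B] = (8 + 11 + 20 + 16 + 21 + 23)/6 = 33/2
E[X] = (1/7)·13 + (6/7)·33/2 = 16 ≈ 16.000

$16.000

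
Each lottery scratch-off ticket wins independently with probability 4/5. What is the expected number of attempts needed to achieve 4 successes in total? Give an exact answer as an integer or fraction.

5

By linearity (sum of 4 independent geometric waits), E[trials] = 4/p = 4/(4/5) = 5.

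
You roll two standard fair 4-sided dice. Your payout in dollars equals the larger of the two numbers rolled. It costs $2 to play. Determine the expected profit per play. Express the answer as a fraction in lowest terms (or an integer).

Distribution of the larger of the two numbers rolled: 1 w.p. 1/16, 2 w.p. 3/16, 3 w.p. 5/16, 4 w.p. 7/16
E[payout] = (1/16)·1 + (3/16)·2 + (5/16)·3 + (7/16)·4 = 25/8
Expected profit = 25/8 − 2 = 9/8

9/8 dollars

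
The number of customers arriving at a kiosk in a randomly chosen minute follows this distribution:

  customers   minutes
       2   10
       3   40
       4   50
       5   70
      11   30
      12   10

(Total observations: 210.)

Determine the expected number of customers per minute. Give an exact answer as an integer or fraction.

Total = 210, so P(customers=2) = 10/210, etc.
E[X] = (1/21)·2 + (4/21)·3 + (5/21)·4 + (1/3)·5 + (1/7)·11 + (1/21)·12
     = 38/7

38/7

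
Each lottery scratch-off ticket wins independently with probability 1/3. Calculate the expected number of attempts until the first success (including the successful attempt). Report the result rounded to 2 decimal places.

3.00

For a geometric distribution, E[trials] = 1/p = 1/(1/3) = 3.
≈ 3.00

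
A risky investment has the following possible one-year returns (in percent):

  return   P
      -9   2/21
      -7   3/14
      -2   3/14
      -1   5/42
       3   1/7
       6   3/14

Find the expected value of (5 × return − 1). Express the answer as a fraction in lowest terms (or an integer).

-146/21

E[5x-1] = (2/21)·(-46) + (3/14)·(-36) + (3/14)·(-11) + (5/42)·(-6) + (1/7)·14 + (3/14)·29
     = -146/21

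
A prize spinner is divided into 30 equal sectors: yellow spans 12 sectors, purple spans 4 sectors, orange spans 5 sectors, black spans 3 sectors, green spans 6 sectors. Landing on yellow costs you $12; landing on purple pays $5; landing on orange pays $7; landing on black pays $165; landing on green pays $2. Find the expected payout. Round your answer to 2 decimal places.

$13.93

E[payout] = (12/30)·(-12) + (4/30)·5 + (5/30)·7 + (3/30)·165 + (6/30)·2 = 209/15
≈ $13.93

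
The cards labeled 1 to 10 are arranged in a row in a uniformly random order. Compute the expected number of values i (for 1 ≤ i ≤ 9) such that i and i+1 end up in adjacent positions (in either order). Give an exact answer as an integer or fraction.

9/5

For each i ∈ {1,…,9}, let Xᵢ = 1 if i and i+1 are adjacent. P(Xᵢ=1) = 2·(10−1)!/10! = 2/10.
By linearity, E[ΣXᵢ] = (9)·(2/10) = 9/5.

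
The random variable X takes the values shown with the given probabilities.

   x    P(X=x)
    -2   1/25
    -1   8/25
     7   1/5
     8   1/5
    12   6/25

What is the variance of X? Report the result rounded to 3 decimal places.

27.610

E[X] = (1/25)·(-2) + (8/25)·(-1) + (1/5)·7 + (1/5)·8 + (6/25)·12 = 137/25
E[X²] = (1/25)·4 + (8/25)·1 + (1/5)·49 + (1/5)·64 + (6/25)·144 = 1441/25
Var(X) = 1441/25 − (137/25)² = 17256/625 ≈ 27.610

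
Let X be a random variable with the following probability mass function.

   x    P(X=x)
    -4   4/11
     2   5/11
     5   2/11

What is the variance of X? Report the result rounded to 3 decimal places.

E[X] = (4/11)·(-4) + (5/11)·2 + (2/11)·5 = 4/11
E[X²] = (4/11)·16 + (5/11)·4 + (2/11)·25 = 134/11
Var(X) = 134/11 − (4/11)² = 1458/121 ≈ 12.050

12.050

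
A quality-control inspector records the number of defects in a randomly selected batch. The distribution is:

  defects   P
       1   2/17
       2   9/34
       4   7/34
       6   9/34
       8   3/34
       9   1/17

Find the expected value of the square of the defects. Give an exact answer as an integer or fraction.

415/17

E[X²] = (2/17)·1 + (9/34)·4 + (7/34)·16 + (9/34)·36 + (3/34)·64 + (1/17)·81
     = 415/17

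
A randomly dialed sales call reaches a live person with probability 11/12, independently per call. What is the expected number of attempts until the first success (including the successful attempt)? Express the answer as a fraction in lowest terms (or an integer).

12/11

For a geometric distribution, E[trials] = 1/p = 1/(11/12) = 12/11.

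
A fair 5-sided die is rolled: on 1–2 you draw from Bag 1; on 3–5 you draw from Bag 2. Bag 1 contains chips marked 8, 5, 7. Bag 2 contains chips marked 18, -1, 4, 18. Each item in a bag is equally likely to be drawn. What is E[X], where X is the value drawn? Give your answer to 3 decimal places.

E[X | Bag 1] = (8 + 5 + 7)/3 = 20/3
E[X | Bag 2] = (18 − 1 + 4 + 18)/4 = 39/4
E[X] = (2/5)·20/3 + (3/5)·39/4 = 511/60 ≈ 8.517

8.517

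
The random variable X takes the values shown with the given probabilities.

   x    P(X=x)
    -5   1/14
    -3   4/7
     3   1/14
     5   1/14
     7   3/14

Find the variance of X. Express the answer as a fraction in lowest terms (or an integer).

E[X] = (1/14)·(-5) + (4/7)·(-3) + (1/14)·3 + (1/14)·5 + (3/14)·7 = 0
E[X²] = (1/14)·25 + (4/7)·9 + (1/14)·9 + (1/14)·25 + (3/14)·49 = 139/7
Var(X) = 139/7 − (0)² = 139/7

139/7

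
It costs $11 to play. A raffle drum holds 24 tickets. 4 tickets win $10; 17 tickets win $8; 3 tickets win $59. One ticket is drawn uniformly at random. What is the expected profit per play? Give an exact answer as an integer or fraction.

89/24 dollars

E[payout] = (4/24)·10 + (17/24)·8 + (3/24)·59 = 353/24
Expected profit = 353/24 − 11 = 89/24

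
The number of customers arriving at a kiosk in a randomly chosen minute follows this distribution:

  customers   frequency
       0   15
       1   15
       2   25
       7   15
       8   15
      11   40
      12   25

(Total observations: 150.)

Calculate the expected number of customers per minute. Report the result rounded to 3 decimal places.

Total = 150, so P(customers=0) = 15/150, etc.
E[X] = (1/10)·0 + (1/10)·1 + (1/6)·2 + (1/10)·7 + (1/10)·8 + (4/15)·11 + (1/6)·12
     = 103/15 ≈ 6.867

6.867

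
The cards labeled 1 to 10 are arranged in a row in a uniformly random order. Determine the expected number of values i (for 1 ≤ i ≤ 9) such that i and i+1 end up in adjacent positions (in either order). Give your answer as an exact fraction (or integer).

9/5

For each i ∈ {1,…,9}, let Xᵢ = 1 if i and i+1 are adjacent. P(Xᵢ=1) = 2·(10−1)!/10! = 2/10.
By linearity, E[ΣXᵢ] = (9)·(2/10) = 9/5.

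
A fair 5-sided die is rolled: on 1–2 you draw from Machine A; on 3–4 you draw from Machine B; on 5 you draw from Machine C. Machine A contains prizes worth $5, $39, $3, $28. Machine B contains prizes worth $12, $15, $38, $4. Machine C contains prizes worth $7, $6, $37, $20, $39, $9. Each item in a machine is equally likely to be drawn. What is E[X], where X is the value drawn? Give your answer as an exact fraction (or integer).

E[X | Machine A] = (5 + 39 + 3 + 28)/4 = 75/4
E[X | Machine B] = (12 + 15 + 38 + 4)/4 = 69/4
E[X | Machine C] = (7 + 6 + 37 + 20 + 39 + 9)/6 = 59/3
E[X] = (2/5)·75/4 + (2/5)·69/4 + (1/5)·59/3 = 55/3

55/3 dollars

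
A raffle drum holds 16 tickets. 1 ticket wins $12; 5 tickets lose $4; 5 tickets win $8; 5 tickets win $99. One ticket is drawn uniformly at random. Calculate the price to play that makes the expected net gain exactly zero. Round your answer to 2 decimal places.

E[payout] = (1/16)·12 + (5/16)·(-4) + (5/16)·8 + (5/16)·99 = 527/16
Fair fee = E[payout] = 527/16 ≈ $32.94

$32.94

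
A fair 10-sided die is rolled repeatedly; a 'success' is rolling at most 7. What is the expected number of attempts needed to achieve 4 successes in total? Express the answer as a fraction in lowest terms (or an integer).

By linearity (sum of 4 independent geometric waits), E[trials] = 4/p = 4/(7/10) = 40/7.

40/7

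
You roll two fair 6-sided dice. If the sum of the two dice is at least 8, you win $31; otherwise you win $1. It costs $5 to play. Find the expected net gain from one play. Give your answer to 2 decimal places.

$8.50

E[payout] = (7/12)·1 + (5/12)·31 = 27/2
Expected profit = 27/2 − 5 = 17/2 ≈ $8.50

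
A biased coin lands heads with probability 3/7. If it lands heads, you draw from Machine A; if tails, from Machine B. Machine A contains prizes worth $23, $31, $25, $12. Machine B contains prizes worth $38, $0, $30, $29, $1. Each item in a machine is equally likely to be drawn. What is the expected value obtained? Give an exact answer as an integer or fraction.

E[X | Machine A] = (23 + 31 + 25 + 12)/4 = 91/4
E[X | Machine B] = (38 + 0 + 30 + 29 + 1)/5 = 98/5
E[X] = (3/7)·91/4 + (4/7)·98/5 = 419/20

419/20 dollars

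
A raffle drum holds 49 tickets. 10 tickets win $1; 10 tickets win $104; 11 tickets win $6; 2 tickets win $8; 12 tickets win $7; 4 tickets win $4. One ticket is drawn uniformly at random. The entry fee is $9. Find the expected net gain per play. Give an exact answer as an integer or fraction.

E[payout] = (10/49)·1 + (10/49)·104 + (11/49)·6 + (2/49)·8 + (12/49)·7 + (4/49)·4 = 176/7
Expected profit = 176/7 − 9 = 113/7

113/7 dollars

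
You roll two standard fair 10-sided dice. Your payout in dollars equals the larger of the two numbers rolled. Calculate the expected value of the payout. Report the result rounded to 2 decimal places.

Distribution of the larger of the two numbers rolled: 1 w.p. 1/100, 2 w.p. 3/100, 3 w.p. 1/20, 4 w.p. 7/100, 5 w.p. 9/100, 6 w.p. 11/100, …
E[payout] = (1/100)·1 + (3/100)·2 + (1/20)·3 + (7/100)·4 + (9/100)·5 + (11/100)·6 + (13/100)·7 + (3/20)·8 + (17/100)·9 + (19/100)·10 = 143/20
≈ $7.15

$7.15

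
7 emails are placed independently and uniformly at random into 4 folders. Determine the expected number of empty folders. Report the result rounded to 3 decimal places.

0.534

Let Xⱼ=1 if folder j is empty. P(Xⱼ=1) = ((4-1)/4)^7 = 2187/16384.
By linearity, E[#empty] = 4·2187/16384 = 2187/4096.
≈ 0.534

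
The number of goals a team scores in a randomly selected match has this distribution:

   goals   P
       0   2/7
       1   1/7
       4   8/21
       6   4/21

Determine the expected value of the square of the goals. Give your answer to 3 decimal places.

E[X²] = (2/7)·0 + (1/7)·1 + (8/21)·16 + (4/21)·36
     = 275/21 ≈ 13.095

13.095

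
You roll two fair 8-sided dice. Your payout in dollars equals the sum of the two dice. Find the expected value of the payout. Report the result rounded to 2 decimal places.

$9.00

Distribution of the sum of the two dice: 2 w.p. 1/64, 3 w.p. 1/32, 4 w.p. 3/64, 5 w.p. 1/16, 6 w.p. 5/64, 7 w.p. 3/32, …
E[payout] = (1/64)·2 + (1/32)·3 + (3/64)·4 + (1/16)·5 + (5/64)·6 + (3/32)·7 + (7/64)·8 + (1/8)·9 + (7/64)·10 + (3/32)·11 + (5/64)·12 + (1/16)·13 + (3/64)·14 + (1/32)·15 + (1/64)·16 = 9
≈ $9.00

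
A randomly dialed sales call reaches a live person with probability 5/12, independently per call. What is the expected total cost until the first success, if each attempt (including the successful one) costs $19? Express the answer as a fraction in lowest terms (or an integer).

228/5 dollars

E[#attempts] = 1/p = 12/5; E[cost] = 19·12/5 = 228/5.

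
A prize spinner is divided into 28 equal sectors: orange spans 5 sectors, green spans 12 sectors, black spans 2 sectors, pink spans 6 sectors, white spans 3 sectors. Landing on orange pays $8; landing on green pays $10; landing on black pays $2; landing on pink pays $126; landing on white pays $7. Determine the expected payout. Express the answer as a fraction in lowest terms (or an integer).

E[payout] = (5/28)·8 + (12/28)·10 + (2/28)·2 + (6/28)·126 + (3/28)·7 = 941/28

941/28 dollars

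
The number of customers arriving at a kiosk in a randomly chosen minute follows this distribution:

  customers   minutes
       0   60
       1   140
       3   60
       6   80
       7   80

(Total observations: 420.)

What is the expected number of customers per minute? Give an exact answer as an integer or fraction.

Total = 420, so P(customers=0) = 60/420, etc.
E[X] = (1/7)·0 + (1/3)·1 + (1/7)·3 + (4/21)·6 + (4/21)·7
     = 68/21

68/21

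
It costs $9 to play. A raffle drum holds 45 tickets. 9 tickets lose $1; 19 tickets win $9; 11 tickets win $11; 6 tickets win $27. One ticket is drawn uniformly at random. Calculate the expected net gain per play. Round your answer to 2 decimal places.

$0.89

E[payout] = (9/45)·(-1) + (19/45)·9 + (11/45)·11 + (6/45)·27 = 89/9
Expected profit = 89/9 − 9 = 8/9 ≈ $0.89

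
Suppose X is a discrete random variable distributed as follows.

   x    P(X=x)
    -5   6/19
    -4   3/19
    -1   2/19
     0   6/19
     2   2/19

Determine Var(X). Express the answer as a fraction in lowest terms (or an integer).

2352/361

E[X] = (6/19)·(-5) + (3/19)·(-4) + (2/19)·(-1) + (6/19)·0 + (2/19)·2 = -40/19
E[X²] = (6/19)·25 + (3/19)·16 + (2/19)·1 + (6/19)·0 + (2/19)·4 = 208/19
Var(X) = 208/19 − (-40/19)² = 2352/361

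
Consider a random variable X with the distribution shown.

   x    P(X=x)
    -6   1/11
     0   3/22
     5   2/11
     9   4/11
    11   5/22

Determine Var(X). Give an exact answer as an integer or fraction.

E[X] = (1/11)·(-6) + (3/22)·0 + (2/11)·5 + (4/11)·9 + (5/22)·11 = 135/22
E[X²] = (1/11)·36 + (3/22)·0 + (2/11)·25 + (4/11)·81 + (5/22)·121 = 1425/22
Var(X) = 1425/22 − (135/22)² = 13125/484

13125/484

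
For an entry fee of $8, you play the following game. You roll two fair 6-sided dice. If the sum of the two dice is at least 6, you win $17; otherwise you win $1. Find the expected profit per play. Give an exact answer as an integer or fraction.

41/9 dollars

E[payout] = (5/18)·1 + (13/18)·17 = 113/9
Expected profit = 113/9 − 8 = 41/9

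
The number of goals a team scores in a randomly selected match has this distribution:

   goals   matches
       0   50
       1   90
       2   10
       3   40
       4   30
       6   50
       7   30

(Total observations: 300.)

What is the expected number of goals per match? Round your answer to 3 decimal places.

Total = 300, so P(goals=0) = 50/300, etc.
E[X] = (1/6)·0 + (3/10)·1 + (1/30)·2 + (2/15)·3 + (1/10)·4 + (1/6)·6 + (1/10)·7
     = 43/15 ≈ 2.867

2.867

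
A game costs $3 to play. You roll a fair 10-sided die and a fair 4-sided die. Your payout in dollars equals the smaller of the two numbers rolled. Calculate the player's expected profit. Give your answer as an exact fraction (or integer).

Distribution of the smaller of the two numbers rolled: 1 w.p. 13/40, 2 w.p. 11/40, 3 w.p. 9/40, 4 w.p. 7/40
E[payout] = (13/40)·1 + (11/40)·2 + (9/40)·3 + (7/40)·4 = 9/4
Expected profit = 9/4 − 3 = -3/4

-3/4 dollars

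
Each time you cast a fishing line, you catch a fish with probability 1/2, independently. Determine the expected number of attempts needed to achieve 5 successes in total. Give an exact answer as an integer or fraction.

By linearity (sum of 5 independent geometric waits), E[trials] = 5/p = 5/(1/2) = 10.

10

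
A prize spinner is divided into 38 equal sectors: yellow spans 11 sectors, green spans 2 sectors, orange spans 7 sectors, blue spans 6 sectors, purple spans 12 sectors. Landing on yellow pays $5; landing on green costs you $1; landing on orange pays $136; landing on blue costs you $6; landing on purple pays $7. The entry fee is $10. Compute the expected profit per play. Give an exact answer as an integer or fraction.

673/38 dollars

E[payout] = (11/38)·5 + (2/38)·(-1) + (7/38)·136 + (6/38)·(-6) + (12/38)·7 = 1053/38
Expected profit = 1053/38 − 10 = 673/38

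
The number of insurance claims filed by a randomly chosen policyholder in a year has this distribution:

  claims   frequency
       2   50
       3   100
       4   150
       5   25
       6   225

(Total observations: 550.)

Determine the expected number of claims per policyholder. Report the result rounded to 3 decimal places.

4.500

Total = 550, so P(claims=2) = 50/550, etc.
E[X] = (1/11)·2 + (2/11)·3 + (3/11)·4 + (1/22)·5 + (9/22)·6
     = 9/2 ≈ 4.500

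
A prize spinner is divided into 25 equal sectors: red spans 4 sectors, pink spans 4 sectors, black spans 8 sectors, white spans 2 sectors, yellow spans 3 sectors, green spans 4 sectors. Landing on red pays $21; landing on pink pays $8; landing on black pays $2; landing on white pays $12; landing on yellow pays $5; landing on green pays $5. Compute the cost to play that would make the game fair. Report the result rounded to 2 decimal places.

$7.64

E[payout] = (4/25)·21 + (4/25)·8 + (8/25)·2 + (2/25)·12 + (3/25)·5 + (4/25)·5 = 191/25
Fair fee = E[payout] = 191/25 ≈ $7.64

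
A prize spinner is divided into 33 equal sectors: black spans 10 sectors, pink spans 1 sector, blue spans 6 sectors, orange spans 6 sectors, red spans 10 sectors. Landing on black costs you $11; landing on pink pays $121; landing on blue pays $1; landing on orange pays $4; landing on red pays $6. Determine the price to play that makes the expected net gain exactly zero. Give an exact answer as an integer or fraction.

101/33 dollars

E[payout] = (10/33)·(-11) + (1/33)·121 + (6/33)·1 + (6/33)·4 + (10/33)·6 = 101/33
Fair fee = E[payout] = 101/33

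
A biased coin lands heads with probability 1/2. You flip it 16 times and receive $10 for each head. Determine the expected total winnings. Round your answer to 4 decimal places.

E[#heads] = 16·1/2 = 8 (linearity over flips).
E[winnings] = 10·8 = 80.
≈ 80.0000

$80.0000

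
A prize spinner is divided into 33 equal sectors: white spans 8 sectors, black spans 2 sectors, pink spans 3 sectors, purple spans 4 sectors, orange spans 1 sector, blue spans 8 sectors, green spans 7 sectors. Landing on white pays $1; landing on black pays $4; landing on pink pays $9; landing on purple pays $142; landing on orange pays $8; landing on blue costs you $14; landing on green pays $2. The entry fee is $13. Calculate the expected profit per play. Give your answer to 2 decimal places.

$2.79

E[payout] = (8/33)·1 + (2/33)·4 + (3/33)·9 + (4/33)·142 + (1/33)·8 + (8/33)·(-14) + (7/33)·2 = 521/33
Expected profit = 521/33 − 13 = 92/33 ≈ $2.79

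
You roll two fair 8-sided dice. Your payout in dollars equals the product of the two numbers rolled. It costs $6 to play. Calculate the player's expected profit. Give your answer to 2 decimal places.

Distribution of the product of the two numbers rolled: 1 w.p. 1/64, 2 w.p. 1/32, 3 w.p. 1/32, 4 w.p. 3/64, 5 w.p. 1/32, 6 w.p. 1/16, …
E[payout] = (1/64)·1 + (1/32)·2 + (1/32)·3 + (3/64)·4 + (1/32)·5 + (1/16)·6 + (1/32)·7 + (1/16)·8 + (1/64)·9 + (1/32)·10 + (1/16)·12 + (1/32)·14 + (1/32)·15 + (3/64)·16 + (1/32)·18 + (1/32)·20 + (1/32)·21 + (1/16)·24 + (1/64)·25 + (1/32)·28 + (1/32)·30 + (1/32)·32 + (1/32)·35 + (1/64)·36 + (1/32)·40 + (1/32)·42 + (1/32)·48 + (1/64)·49 + (1/32)·56 + (1/64)·64 = 81/4
Expected profit = 81/4 − 6 = 57/4 ≈ $14.25

$14.25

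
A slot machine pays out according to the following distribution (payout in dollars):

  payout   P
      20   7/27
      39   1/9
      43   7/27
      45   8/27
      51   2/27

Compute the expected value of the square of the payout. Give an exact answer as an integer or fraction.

E[X²] = (7/27)·400 + (1/9)·1521 + (7/27)·1849 + (8/27)·2025 + (2/27)·2601
     = 41708/27

41708/27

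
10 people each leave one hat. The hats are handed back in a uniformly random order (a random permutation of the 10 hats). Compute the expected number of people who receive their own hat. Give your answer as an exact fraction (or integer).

Let Xᵢ = 1 if person i gets their own hat. For each i, P(Xᵢ=1) = 1/10.
By linearity of expectation, E[X₁+…+X_10] = 10·(1/10) = 1.

1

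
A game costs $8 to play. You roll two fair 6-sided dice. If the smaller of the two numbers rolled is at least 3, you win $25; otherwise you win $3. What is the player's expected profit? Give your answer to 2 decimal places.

E[payout] = (5/9)·3 + (4/9)·25 = 115/9
Expected profit = 115/9 − 8 = 43/9 ≈ $4.78

$4.78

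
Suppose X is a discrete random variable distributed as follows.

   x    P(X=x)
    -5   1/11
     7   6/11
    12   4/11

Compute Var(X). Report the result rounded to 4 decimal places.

E[X] = (1/11)·(-5) + (6/11)·7 + (4/11)·12 = 85/11
E[X²] = (1/11)·25 + (6/11)·49 + (4/11)·144 = 895/11
Var(X) = 895/11 − (85/11)² = 2620/121 ≈ 21.6529

21.6529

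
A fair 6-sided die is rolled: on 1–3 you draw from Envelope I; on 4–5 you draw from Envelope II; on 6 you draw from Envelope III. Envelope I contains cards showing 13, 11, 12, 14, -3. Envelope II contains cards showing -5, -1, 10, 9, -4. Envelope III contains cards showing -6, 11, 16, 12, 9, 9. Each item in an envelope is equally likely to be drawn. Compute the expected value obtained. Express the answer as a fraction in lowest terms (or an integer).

403/60

E[X | Envelope I] = (13 + 11 + 12 + 14 − 3)/5 = 47/5
E[X | Envelope II] = (-5 − 1 + 10 + 9 − 4)/5 = 9/5
E[X | Envelope III] = (-6 + 11 + 16 + 12 + 9 + 9)/6 = 17/2
E[X] = (1/2)·47/5 + (1/3)·9/5 + (1/6)·17/2 = 403/60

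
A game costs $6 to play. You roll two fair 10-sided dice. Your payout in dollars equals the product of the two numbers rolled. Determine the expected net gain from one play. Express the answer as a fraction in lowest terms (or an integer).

Distribution of the product of the two numbers rolled: 1 w.p. 1/100, 2 w.p. 1/50, 3 w.p. 1/50, 4 w.p. 3/100, 5 w.p. 1/50, 6 w.p. 1/25, …
E[payout] = (1/100)·1 + (1/50)·2 + (1/50)·3 + (3/100)·4 + (1/50)·5 + (1/25)·6 + (1/50)·7 + (1/25)·8 + (3/100)·9 + (1/25)·10 + (1/25)·12 + (1/50)·14 + (1/50)·15 + (3/100)·16 + (1/25)·18 + (1/25)·20 + (1/50)·21 + (1/25)·24 + (1/100)·25 + (1/50)·27 + (1/50)·28 + (1/25)·30 + (1/50)·32 + (1/50)·35 + (3/100)·36 + (1/25)·40 + (1/50)·42 + (1/50)·45 + (1/50)·48 + (1/100)·49 + (1/50)·50 + (1/50)·54 + (1/50)·56 + (1/50)·60 + (1/50)·63 + (1/100)·64 + (1/50)·70 + (1/50)·72 + (1/50)·80 + (1/100)·81 + (1/50)·90 + (1/100)·100 = 121/4
Expected profit = 121/4 − 6 = 97/4

97/4 dollars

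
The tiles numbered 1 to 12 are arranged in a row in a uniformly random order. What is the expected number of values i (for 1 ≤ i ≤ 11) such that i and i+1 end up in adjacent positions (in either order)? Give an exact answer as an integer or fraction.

11/6

For each i ∈ {1,…,11}, let Xᵢ = 1 if i and i+1 are adjacent. P(Xᵢ=1) = 2·(12−1)!/12! = 2/12.
By linearity, E[ΣXᵢ] = (11)·(2/12) = 11/6.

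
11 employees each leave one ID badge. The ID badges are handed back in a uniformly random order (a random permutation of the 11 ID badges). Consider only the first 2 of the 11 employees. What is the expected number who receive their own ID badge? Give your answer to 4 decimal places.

0.1818

Let Xᵢ = 1 if person i gets their own ID badge. For each i, P(Xᵢ=1) = 1/11.
By linearity of expectation, E[X₁+…+X_2] = 2·(1/11) = 2/11.
≈ 0.1818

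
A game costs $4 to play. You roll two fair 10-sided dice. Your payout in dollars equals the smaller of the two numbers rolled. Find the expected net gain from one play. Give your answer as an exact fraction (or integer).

Distribution of the smaller of the two numbers rolled: 1 w.p. 19/100, 2 w.p. 17/100, 3 w.p. 3/20, 4 w.p. 13/100, 5 w.p. 11/100, 6 w.p. 9/100, …
E[payout] = (19/100)·1 + (17/100)·2 + (3/20)·3 + (13/100)·4 + (11/100)·5 + (9/100)·6 + (7/100)·7 + (1/20)·8 + (3/100)·9 + (1/100)·10 = 77/20
Expected profit = 77/20 − 4 = -3/20

-3/20 dollars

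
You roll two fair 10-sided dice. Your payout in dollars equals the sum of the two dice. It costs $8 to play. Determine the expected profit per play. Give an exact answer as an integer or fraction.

$3

Distribution of the sum of the two dice: 2 w.p. 1/100, 3 w.p. 1/50, 4 w.p. 3/100, 5 w.p. 1/25, 6 w.p. 1/20, 7 w.p. 3/50, …
E[payout] = (1/100)·2 + (1/50)·3 + (3/100)·4 + (1/25)·5 + (1/20)·6 + (3/50)·7 + (7/100)·8 + (2/25)·9 + (9/100)·10 + (1/10)·11 + (9/100)·12 + (2/25)·13 + (7/100)·14 + (3/50)·15 + (1/20)·16 + (1/25)·17 + (3/100)·18 + (1/50)·19 + (1/100)·20 = 11
Expected profit = 11 − 8 = 3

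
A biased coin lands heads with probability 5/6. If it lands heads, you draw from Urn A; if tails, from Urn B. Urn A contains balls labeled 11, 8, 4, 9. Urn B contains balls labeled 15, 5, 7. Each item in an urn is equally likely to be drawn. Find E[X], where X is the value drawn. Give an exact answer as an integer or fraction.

49/6

E[X | Urn A] = (11 + 8 + 4 + 9)/4 = 8
E[X | Urn B] = (15 + 5 + 7)/3 = 9
E[X] = (5/6)·8 + (1/6)·9 = 49/6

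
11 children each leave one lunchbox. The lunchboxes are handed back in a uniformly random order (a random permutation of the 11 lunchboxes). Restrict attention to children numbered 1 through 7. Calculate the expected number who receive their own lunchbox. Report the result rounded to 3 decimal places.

Let Xᵢ = 1 if person i gets their own lunchbox. For each i, P(Xᵢ=1) = 1/11.
By linearity of expectation, E[X₁+…+X_7] = 7·(1/11) = 7/11.
≈ 0.636

0.636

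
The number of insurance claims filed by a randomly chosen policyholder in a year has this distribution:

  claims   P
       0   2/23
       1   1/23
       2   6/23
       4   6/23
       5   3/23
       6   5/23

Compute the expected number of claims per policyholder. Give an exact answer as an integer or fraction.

E[X] = (2/23)·0 + (1/23)·1 + (6/23)·2 + (6/23)·4 + (3/23)·5 + (5/23)·6
     = 82/23

82/23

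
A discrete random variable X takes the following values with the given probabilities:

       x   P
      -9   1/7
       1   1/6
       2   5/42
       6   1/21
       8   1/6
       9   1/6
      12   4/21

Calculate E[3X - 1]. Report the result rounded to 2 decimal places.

E[3x-1] = (1/7)·(-28) + (1/6)·2 + (5/42)·5 + (1/21)·17 + (1/6)·23 + (1/6)·26 + (4/21)·35
     = 88/7 ≈ 12.57

12.57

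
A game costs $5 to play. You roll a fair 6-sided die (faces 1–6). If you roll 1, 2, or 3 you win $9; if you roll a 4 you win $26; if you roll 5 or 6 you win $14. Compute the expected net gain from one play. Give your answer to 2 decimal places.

$8.50

E[payout] = (1/2)·9 + (1/3)·14 + (1/6)·26 = 27/2
Expected profit = 27/2 − 5 = 17/2 ≈ $8.50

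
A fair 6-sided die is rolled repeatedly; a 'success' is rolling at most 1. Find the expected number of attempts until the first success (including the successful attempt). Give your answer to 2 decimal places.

6.00

For a geometric distribution, E[trials] = 1/p = 1/(1/6) = 6.
≈ 6.00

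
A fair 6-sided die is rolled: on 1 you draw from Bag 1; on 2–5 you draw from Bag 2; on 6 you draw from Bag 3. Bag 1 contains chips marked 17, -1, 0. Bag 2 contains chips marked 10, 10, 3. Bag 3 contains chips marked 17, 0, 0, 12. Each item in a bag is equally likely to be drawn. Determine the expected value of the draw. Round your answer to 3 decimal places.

E[X | Bag 1] = (17 − 1 + 0)/3 = 16/3
E[X | Bag 2] = (10 + 10 + 3)/3 = 23/3
E[X | Bag 3] = (17 + 0 + 0 + 12)/4 = 29/4
E[X] = (1/6)·16/3 + (2/3)·23/3 + (1/6)·29/4 = 173/24 ≈ 7.208

7.208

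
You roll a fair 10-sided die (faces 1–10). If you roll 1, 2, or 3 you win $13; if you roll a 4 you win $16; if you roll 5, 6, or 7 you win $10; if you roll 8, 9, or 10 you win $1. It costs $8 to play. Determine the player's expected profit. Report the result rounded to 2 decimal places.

$0.80

E[payout] = (3/10)·1 + (3/10)·10 + (3/10)·13 + (1/10)·16 = 44/5
Expected profit = 44/5 − 8 = 4/5 ≈ $0.80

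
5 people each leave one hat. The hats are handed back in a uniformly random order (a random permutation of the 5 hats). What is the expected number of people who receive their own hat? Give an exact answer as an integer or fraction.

1

Let Xᵢ = 1 if person i gets their own hat. For each i, P(Xᵢ=1) = 1/5.
By linearity of expectation, E[X₁+…+X_5] = 5·(1/5) = 1.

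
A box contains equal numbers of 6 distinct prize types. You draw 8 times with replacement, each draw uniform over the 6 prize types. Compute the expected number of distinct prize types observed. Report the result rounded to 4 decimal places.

4.6046

Let Xⱼ=1 if type j appears at least once. P(Xⱼ=1) = 1 − ((6−1)/6)^8 = 1288991/1679616.
E[#distinct] = 6·1288991/1679616 = 1288991/279936.
≈ 4.6046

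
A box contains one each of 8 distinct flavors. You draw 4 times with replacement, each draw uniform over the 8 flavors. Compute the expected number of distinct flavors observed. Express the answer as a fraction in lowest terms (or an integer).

1695/512

Let Xⱼ=1 if type j appears at least once. P(Xⱼ=1) = 1 − ((8−1)/8)^4 = 1695/4096.
E[#distinct] = 8·1695/4096 = 1695/512.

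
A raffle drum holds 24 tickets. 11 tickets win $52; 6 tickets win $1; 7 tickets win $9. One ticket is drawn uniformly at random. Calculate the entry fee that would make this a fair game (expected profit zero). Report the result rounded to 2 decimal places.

$26.71

E[payout] = (11/24)·52 + (6/24)·1 + (7/24)·9 = 641/24
Fair fee = E[payout] = 641/24 ≈ $26.71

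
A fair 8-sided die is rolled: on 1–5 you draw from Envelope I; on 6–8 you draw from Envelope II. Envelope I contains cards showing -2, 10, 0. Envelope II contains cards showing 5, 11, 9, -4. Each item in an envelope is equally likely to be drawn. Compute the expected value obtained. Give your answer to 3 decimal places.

E[X | Envelope I] = (-2 + 10 + 0)/3 = 8/3
E[X | Envelope II] = (5 + 11 + 9 − 4)/4 = 21/4
E[X] = (5/8)·8/3 + (3/8)·21/4 = 349/96 ≈ 3.635

3.635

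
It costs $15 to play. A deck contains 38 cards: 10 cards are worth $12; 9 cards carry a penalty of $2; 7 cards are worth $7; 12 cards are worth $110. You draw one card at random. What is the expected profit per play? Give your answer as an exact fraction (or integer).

901/38 dollars

E[payout] = (10/38)·12 + (9/38)·(-2) + (7/38)·7 + (12/38)·110 = 1471/38
Expected profit = 1471/38 − 15 = 901/38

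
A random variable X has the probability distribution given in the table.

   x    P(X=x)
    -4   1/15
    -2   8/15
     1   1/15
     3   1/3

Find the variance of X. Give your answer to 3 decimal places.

E[X] = (1/15)·(-4) + (8/15)·(-2) + (1/15)·1 + (1/3)·3 = -4/15
E[X²] = (1/15)·16 + (8/15)·4 + (1/15)·1 + (1/3)·9 = 94/15
Var(X) = 94/15 − (-4/15)² = 1394/225 ≈ 6.196

6.196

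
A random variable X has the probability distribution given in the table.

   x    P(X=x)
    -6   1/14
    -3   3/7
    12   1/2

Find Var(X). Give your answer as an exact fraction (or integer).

E[X] = (1/14)·(-6) + (3/7)·(-3) + (1/2)·12 = 30/7
E[X²] = (1/14)·36 + (3/7)·9 + (1/2)·144 = 549/7
Var(X) = 549/7 − (30/7)² = 2943/49

2943/49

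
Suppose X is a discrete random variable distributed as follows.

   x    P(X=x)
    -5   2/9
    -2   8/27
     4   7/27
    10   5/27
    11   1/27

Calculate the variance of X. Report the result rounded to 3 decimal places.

E[X] = (2/9)·(-5) + (8/27)·(-2) + (7/27)·4 + (5/27)·10 + (1/27)·11 = 43/27
E[X²] = (2/9)·25 + (8/27)·4 + (7/27)·16 + (5/27)·100 + (1/27)·121 = 305/9
Var(X) = 305/9 − (43/27)² = 22856/729 ≈ 31.353

31.353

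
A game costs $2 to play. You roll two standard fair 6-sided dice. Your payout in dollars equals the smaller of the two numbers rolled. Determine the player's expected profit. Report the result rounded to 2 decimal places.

Distribution of the smaller of the two numbers rolled: 1 w.p. 11/36, 2 w.p. 1/4, 3 w.p. 7/36, 4 w.p. 5/36, 5 w.p. 1/12, 6 w.p. 1/36
E[payout] = (11/36)·1 + (1/4)·2 + (7/36)·3 + (5/36)·4 + (1/12)·5 + (1/36)·6 = 91/36
Expected profit = 91/36 − 2 = 19/36 ≈ $0.53

$0.53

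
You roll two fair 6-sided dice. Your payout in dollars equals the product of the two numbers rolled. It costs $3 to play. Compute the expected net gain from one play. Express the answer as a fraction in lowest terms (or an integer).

37/4 dollars

Distribution of the product of the two numbers rolled: 1 w.p. 1/36, 2 w.p. 1/18, 3 w.p. 1/18, 4 w.p. 1/12, 5 w.p. 1/18, 6 w.p. 1/9, …
E[payout] = (1/36)·1 + (1/18)·2 + (1/18)·3 + (1/12)·4 + (1/18)·5 + (1/9)·6 + (1/18)·8 + (1/36)·9 + (1/18)·10 + (1/9)·12 + (1/18)·15 + (1/36)·16 + (1/18)·18 + (1/18)·20 + (1/18)·24 + (1/36)·25 + (1/18)·30 + (1/36)·36 = 49/4
Expected profit = 49/4 − 3 = 37/4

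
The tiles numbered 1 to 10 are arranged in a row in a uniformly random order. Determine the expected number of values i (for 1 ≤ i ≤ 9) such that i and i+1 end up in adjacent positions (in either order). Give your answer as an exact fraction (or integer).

9/5

For each i ∈ {1,…,9}, let Xᵢ = 1 if i and i+1 are adjacent. P(Xᵢ=1) = 2·(10−1)!/10! = 2/10.
By linearity, E[ΣXᵢ] = (9)·(2/10) = 9/5.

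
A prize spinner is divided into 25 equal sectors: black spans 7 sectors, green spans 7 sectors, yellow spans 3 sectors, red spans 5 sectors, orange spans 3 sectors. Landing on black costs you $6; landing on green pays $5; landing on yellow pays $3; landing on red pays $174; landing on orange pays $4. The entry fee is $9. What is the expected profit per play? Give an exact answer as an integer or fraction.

659/25 dollars

E[payout] = (7/25)·(-6) + (7/25)·5 + (3/25)·3 + (5/25)·174 + (3/25)·4 = 884/25
Expected profit = 884/25 − 9 = 659/25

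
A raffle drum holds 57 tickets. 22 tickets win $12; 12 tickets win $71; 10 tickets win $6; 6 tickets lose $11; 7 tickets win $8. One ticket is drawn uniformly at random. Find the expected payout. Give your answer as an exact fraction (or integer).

E[payout] = (22/57)·12 + (12/57)·71 + (10/57)·6 + (6/57)·(-11) + (7/57)·8 = 1166/57

1166/57 dollars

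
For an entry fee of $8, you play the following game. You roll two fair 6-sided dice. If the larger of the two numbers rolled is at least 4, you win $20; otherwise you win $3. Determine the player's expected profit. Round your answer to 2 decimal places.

E[payout] = (1/4)·3 + (3/4)·20 = 63/4
Expected profit = 63/4 − 8 = 31/4 ≈ $7.75

$7.75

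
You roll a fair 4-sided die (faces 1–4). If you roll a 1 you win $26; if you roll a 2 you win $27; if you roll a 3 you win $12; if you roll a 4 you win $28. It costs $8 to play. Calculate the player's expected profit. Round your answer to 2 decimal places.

E[payout] = (1/4)·12 + (1/4)·26 + (1/4)·27 + (1/4)·28 = 93/4
Expected profit = 93/4 − 8 = 61/4 ≈ $15.25

$15.25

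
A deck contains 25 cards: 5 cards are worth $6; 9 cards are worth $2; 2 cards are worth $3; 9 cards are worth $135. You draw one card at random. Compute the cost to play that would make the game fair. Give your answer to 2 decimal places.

E[payout] = (5/25)·6 + (9/25)·2 + (2/25)·3 + (9/25)·135 = 1269/25
Fair fee = E[payout] = 1269/25 ≈ $50.76

$50.76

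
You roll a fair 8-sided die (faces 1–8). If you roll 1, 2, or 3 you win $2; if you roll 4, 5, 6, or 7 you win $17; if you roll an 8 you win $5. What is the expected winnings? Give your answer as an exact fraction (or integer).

79/8 dollars

E[payout] = (3/8)·2 + (1/8)·5 + (1/2)·17 = 79/8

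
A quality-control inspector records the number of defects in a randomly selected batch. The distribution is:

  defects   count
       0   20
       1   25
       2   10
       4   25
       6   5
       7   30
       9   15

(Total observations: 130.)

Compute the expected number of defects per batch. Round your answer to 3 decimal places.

Total = 130, so P(defects=0) = 20/130, etc.
E[X] = (2/13)·0 + (5/26)·1 + (1/13)·2 + (5/26)·4 + (1/26)·6 + (3/13)·7 + (3/26)·9
     = 4 ≈ 4.000

4.000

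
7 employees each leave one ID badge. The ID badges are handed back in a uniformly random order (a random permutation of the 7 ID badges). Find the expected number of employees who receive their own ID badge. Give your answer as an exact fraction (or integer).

Let Xᵢ = 1 if person i gets their own ID badge. For each i, P(Xᵢ=1) = 1/7.
By linearity of expectation, E[X₁+…+X_7] = 7·(1/7) = 1.

1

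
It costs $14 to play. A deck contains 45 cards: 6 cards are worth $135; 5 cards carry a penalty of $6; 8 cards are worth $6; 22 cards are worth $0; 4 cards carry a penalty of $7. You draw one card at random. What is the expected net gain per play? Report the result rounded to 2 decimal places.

E[payout] = (6/45)·135 + (5/45)·(-6) + (8/45)·6 + (22/45)·0 + (4/45)·(-7) = 160/9
Expected profit = 160/9 − 14 = 34/9 ≈ $3.78

$3.78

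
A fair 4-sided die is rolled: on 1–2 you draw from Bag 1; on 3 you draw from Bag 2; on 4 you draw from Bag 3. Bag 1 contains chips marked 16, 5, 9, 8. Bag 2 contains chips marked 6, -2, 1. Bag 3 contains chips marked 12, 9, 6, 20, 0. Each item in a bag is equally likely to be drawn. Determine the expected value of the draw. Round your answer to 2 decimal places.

E[X | Bag 1] = (16 + 5 + 9 + 8)/4 = 19/2
E[X | Bag 2] = (6 − 2 + 1)/3 = 5/3
E[X | Bag 3] = (12 + 9 + 6 + 20 + 0)/5 = 47/5
E[X] = (1/2)·19/2 + (1/4)·5/3 + (1/4)·47/5 = 451/60 ≈ 7.52

7.52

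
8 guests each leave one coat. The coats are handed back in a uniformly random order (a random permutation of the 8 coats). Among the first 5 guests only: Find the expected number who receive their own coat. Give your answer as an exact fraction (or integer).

Let Xᵢ = 1 if person i gets their own coat. For each i, P(Xᵢ=1) = 1/8.
By linearity of expectation, E[X₁+…+X_5] = 5·(1/8) = 5/8.

5/8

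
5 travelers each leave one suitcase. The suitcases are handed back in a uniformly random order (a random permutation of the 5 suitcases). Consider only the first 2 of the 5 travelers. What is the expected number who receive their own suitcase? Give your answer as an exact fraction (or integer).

Let Xᵢ = 1 if person i gets their own suitcase. For each i, P(Xᵢ=1) = 1/5.
By linearity of expectation, E[X₁+…+X_2] = 2·(1/5) = 2/5.

2/5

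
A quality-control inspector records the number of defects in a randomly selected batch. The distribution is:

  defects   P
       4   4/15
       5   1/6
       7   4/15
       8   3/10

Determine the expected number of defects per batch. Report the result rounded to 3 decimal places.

E[X] = (4/15)·4 + (1/6)·5 + (4/15)·7 + (3/10)·8
     = 37/6 ≈ 6.167

6.167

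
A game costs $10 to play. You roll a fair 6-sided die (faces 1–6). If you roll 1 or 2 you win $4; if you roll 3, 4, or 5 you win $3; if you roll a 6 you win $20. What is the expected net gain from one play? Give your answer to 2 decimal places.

-$3.83

E[payout] = (1/2)·3 + (1/3)·4 + (1/6)·20 = 37/6
Expected profit = 37/6 − 10 = -23/6 ≈ -$3.83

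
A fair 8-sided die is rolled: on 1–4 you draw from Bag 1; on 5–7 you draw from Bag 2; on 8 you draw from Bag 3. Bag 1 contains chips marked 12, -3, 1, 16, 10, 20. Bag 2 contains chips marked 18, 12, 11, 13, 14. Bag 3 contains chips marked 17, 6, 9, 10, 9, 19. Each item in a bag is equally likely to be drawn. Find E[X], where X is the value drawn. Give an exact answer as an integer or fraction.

E[X | Bag 1] = (12 − 3 + 1 + 16 + 10 + 20)/6 = 28/3
E[X | Bag 2] = (18 + 12 + 11 + 13 + 14)/5 = 68/5
E[X | Bag 3] = (17 + 6 + 9 + 10 + 9 + 19)/6 = 35/3
E[X] = (1/2)·28/3 + (3/8)·68/5 + (1/8)·35/3 = 449/40

449/40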